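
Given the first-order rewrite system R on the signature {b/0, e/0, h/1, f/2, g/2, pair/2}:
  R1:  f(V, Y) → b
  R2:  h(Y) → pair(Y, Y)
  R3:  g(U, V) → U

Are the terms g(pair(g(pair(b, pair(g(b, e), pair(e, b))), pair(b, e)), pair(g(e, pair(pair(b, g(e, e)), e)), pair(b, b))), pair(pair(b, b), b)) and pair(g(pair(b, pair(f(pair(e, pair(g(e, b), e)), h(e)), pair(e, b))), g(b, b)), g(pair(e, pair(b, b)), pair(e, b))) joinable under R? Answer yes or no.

yes — NF(t₁) = pair(pair(b, pair(b, pair(e, b))), pair(e, pair(b, b))), NF(t₂) = pair(pair(b, pair(b, pair(e, b))), pair(e, pair(b, b)))

Reduce t₁ = g(pair(g(pair(b, pair(g(b, e), pair(e, b))), pair(b, e)), pair(g(e, pair(pair(b, g(e, e)), e)), pair(b, b))), pair(pair(b, b), b)):
1. g(pair(g(pair(b, pair(g(b, e), pair(e, b))), pair(b, e)), pair(g(e, pair(pair(b, g(e, e)), e)), pair(b, b))), pair(pair(b, b), b))  →  pair(g(pair(b, pair(g(b, e), pair(e, b))), pair(b, e)), pair(g(e, pair(pair(b, g(e, e)), e)), pair(b, b)))   [R3 at ε]
2. pair(g(pair(b, pair(g(b, e), pair(e, b))), pair(b, e)), pair(g(e, pair(pair(b, g(e, e)), e)), pair(b, b)))  →  pair(pair(b, pair(g(b, e), pair(e, b))), pair(g(e, pair(pair(b, g(e, e)), e)), pair(b, b)))   [R3 at 1]
3. pair(pair(b, pair(g(b, e), pair(e, b))), pair(g(e, pair(pair(b, g(e, e)), e)), pair(b, b)))  →  pair(pair(b, pair(b, pair(e, b))), pair(g(e, pair(pair(b, g(e, e)), e)), pair(b, b)))   [R3 at 1.2.1]
4. pair(pair(b, pair(b, pair(e, b))), pair(g(e, pair(pair(b, g(e, e)), e)), pair(b, b)))  →  pair(pair(b, pair(b, pair(e, b))), pair(e, pair(b, b)))   [R3 at 2.1]

Reduce t₂ = pair(g(pair(b, pair(f(pair(e, pair(g(e, b), e)), h(e)), pair(e, b))), g(b, b)), g(pair(e, pair(b, b)), pair(e, b))):
1. pair(g(pair(b, pair(f(pair(e, pair(g(e, b), e)), h(e)), pair(e, b))), g(b, b)), g(pair(e, pair(b, b)), pair(e, b)))  →  pair(pair(b, pair(f(pair(e, pair(g(e, b), e)), h(e)), pair(e, b))), g(pair(e, pair(b, b)), pair(e, b)))   [R3 at 1]
2. pair(pair(b, pair(f(pair(e, pair(g(e, b), e)), h(e)), pair(e, b))), g(pair(e, pair(b, b)), pair(e, b)))  →  pair(pair(b, pair(b, pair(e, b))), g(pair(e, pair(b, b)), pair(e, b)))   [R1 at 1.2.1]
3. pair(pair(b, pair(b, pair(e, b))), g(pair(e, pair(b, b)), pair(e, b)))  →  pair(pair(b, pair(b, pair(e, b))), pair(e, pair(b, b)))   [R3 at 2]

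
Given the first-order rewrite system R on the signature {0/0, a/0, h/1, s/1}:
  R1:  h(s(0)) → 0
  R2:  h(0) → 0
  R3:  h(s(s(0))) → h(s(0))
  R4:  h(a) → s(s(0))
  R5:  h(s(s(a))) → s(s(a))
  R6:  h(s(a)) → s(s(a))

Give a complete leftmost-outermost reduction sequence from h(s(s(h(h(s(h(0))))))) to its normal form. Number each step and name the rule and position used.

0

1. h(s(s(h(h(s(h(0)))))))  →  h(s(s(h(h(s(0))))))   [R2 at 1.1.1.1.1.1]
2. h(s(s(h(h(s(0))))))  →  h(s(s(h(0))))   [R1 at 1.1.1.1]
3. h(s(s(h(0))))  →  h(s(s(0)))   [R2 at 1.1.1]
4. h(s(s(0)))  →  h(s(0))   [R3 at ε]
5. h(s(0))  →  0   [R1 at ε]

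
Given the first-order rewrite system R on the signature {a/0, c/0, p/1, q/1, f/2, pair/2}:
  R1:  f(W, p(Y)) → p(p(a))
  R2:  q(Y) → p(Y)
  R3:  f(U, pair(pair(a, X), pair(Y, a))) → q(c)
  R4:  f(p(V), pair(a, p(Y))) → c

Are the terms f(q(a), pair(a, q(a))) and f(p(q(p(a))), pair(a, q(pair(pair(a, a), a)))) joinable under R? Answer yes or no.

yes — NF(t₁) = c, NF(t₂) = c

Reduce t₁ = f(q(a), pair(a, q(a))):
1. f(q(a), pair(a, q(a)))  →  f(p(a), pair(a, q(a)))   [R2 at 1]
2. f(p(a), pair(a, q(a)))  →  f(p(a), pair(a, p(a)))   [R2 at 2.2]
3. f(p(a), pair(a, p(a)))  →  c   [R4 at ε]

Reduce t₂ = f(p(q(p(a))), pair(a, q(pair(pair(a, a), a)))):
1. f(p(q(p(a))), pair(a, q(pair(pair(a, a), a))))  →  f(p(p(p(a))), pair(a, q(pair(pair(a, a), a))))   [R2 at 1.1]
2. f(p(p(p(a))), pair(a, q(pair(pair(a, a), a))))  →  f(p(p(p(a))), pair(a, p(pair(pair(a, a), a))))   [R2 at 2.2]
3. f(p(p(p(a))), pair(a, p(pair(pair(a, a), a))))  →  c   [R4 at ε]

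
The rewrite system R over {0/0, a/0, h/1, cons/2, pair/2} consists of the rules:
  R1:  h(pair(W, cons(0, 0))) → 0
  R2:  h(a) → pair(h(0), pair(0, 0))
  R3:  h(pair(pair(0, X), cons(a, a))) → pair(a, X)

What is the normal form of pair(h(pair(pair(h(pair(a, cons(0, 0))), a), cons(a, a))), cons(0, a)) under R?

pair(pair(a, a), cons(0, a))

1. pair(h(pair(pair(h(pair(a, cons(0, 0))), a), cons(a, a))), cons(0, a))  →  pair(h(pair(pair(0, a), cons(a, a))), cons(0, a))   [R1 at 1.1.1.1]
2. pair(h(pair(pair(0, a), cons(a, a))), cons(0, a))  →  pair(pair(a, a), cons(0, a))   [R3 at 1]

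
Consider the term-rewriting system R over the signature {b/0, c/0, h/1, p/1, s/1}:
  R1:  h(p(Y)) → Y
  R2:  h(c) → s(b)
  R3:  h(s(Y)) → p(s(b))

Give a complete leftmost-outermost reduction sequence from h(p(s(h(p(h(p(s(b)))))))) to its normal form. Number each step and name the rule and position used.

1. h(p(s(h(p(h(p(s(b))))))))  →  s(h(p(h(p(s(b))))))   [R1 at ε]
2. s(h(p(h(p(s(b))))))  →  s(h(p(s(b))))   [R1 at 1]
3. s(h(p(s(b))))  →  s(s(b))   [R1 at 1]

s(s(b))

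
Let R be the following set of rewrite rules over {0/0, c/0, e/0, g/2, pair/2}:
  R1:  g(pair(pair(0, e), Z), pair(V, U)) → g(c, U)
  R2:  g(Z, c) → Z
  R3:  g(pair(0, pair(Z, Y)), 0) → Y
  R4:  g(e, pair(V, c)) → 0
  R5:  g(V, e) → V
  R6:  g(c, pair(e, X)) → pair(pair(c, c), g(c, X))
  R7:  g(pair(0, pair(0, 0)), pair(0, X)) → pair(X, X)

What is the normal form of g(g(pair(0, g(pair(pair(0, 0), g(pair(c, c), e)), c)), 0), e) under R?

1. g(g(pair(0, g(pair(pair(0, 0), g(pair(c, c), e)), c)), 0), e)  →  g(pair(0, g(pair(pair(0, 0), g(pair(c, c), e)), c)), 0)   [R5 at ε]
2. g(pair(0, g(pair(pair(0, 0), g(pair(c, c), e)), c)), 0)  →  g(pair(0, pair(pair(0, 0), g(pair(c, c), e))), 0)   [R2 at 1.2]
3. g(pair(0, pair(pair(0, 0), g(pair(c, c), e))), 0)  →  g(pair(c, c), e)   [R3 at ε]
4. g(pair(c, c), e)  →  pair(c, c)   [R5 at ε]

pair(c, c)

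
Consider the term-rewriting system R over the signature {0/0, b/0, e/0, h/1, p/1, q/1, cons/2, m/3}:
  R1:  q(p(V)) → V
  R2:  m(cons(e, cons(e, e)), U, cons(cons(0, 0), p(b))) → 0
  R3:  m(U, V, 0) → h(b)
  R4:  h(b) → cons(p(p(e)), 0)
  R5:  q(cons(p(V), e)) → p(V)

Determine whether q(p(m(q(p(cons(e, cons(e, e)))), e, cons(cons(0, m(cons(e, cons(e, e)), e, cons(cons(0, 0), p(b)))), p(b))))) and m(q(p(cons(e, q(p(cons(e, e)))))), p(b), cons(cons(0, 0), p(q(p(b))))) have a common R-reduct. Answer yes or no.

Reduce t₁ = q(p(m(q(p(cons(e, cons(e, e)))), e, cons(cons(0, m(cons(e, cons(e, e)), e, cons(cons(0, 0), p(b)))), p(b))))):
1. q(p(m(q(p(cons(e, cons(e, e)))), e, cons(cons(0, m(cons(e, cons(e, e)), e, cons(cons(0, 0), p(b)))), p(b)))))  →  m(q(p(cons(e, cons(e, e)))), e, cons(cons(0, m(cons(e, cons(e, e)), e, cons(cons(0, 0), p(b)))), p(b)))   [R1 at ε]
2. m(q(p(cons(e, cons(e, e)))), e, cons(cons(0, m(cons(e, cons(e, e)), e, cons(cons(0, 0), p(b)))), p(b)))  →  m(cons(e, cons(e, e)), e, cons(cons(0, m(cons(e, cons(e, e)), e, cons(cons(0, 0), p(b)))), p(b)))   [R1 at 1]
3. m(cons(e, cons(e, e)), e, cons(cons(0, m(cons(e, cons(e, e)), e, cons(cons(0, 0), p(b)))), p(b)))  →  m(cons(e, cons(e, e)), e, cons(cons(0, 0), p(b)))   [R2 at 3.1.2]
4. m(cons(e, cons(e, e)), e, cons(cons(0, 0), p(b)))  →  0   [R2 at ε]

Reduce t₂ = m(q(p(cons(e, q(p(cons(e, e)))))), p(b), cons(cons(0, 0), p(q(p(b))))):
1. m(q(p(cons(e, q(p(cons(e, e)))))), p(b), cons(cons(0, 0), p(q(p(b)))))  →  m(cons(e, q(p(cons(e, e)))), p(b), cons(cons(0, 0), p(q(p(b)))))   [R1 at 1]
2. m(cons(e, q(p(cons(e, e)))), p(b), cons(cons(0, 0), p(q(p(b)))))  →  m(cons(e, cons(e, e)), p(b), cons(cons(0, 0), p(q(p(b)))))   [R1 at 1.2]
3. m(cons(e, cons(e, e)), p(b), cons(cons(0, 0), p(q(p(b)))))  →  m(cons(e, cons(e, e)), p(b), cons(cons(0, 0), p(b)))   [R1 at 3.2.1]
4. m(cons(e, cons(e, e)), p(b), cons(cons(0, 0), p(b)))  →  0   [R2 at ε]

yes — NF(t₁) = 0, NF(t₂) = 0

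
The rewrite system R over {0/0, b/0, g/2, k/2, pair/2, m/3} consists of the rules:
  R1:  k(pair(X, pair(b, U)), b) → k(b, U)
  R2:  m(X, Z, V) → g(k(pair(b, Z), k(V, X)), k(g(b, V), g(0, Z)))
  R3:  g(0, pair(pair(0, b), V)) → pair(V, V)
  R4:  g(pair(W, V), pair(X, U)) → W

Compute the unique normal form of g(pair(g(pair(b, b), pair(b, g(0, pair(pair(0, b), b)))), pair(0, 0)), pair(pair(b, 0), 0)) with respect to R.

b

1. g(pair(g(pair(b, b), pair(b, g(0, pair(pair(0, b), b)))), pair(0, 0)), pair(pair(b, 0), 0))  →  g(pair(b, b), pair(b, g(0, pair(pair(0, b), b))))   [R4 at ε]
2. g(pair(b, b), pair(b, g(0, pair(pair(0, b), b))))  →  b   [R4 at ε]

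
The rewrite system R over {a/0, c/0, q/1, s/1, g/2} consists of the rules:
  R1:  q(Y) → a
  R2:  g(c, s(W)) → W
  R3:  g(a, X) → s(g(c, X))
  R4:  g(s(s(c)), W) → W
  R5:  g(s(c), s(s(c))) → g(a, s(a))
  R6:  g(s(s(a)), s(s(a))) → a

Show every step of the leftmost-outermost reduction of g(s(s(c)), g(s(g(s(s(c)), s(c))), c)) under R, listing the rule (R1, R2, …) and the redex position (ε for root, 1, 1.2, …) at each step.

c

1. g(s(s(c)), g(s(g(s(s(c)), s(c))), c))  →  g(s(g(s(s(c)), s(c))), c)   [R4 at ε]
2. g(s(g(s(s(c)), s(c))), c)  →  g(s(s(c)), c)   [R4 at 1.1]
3. g(s(s(c)), c)  →  c   [R4 at ε]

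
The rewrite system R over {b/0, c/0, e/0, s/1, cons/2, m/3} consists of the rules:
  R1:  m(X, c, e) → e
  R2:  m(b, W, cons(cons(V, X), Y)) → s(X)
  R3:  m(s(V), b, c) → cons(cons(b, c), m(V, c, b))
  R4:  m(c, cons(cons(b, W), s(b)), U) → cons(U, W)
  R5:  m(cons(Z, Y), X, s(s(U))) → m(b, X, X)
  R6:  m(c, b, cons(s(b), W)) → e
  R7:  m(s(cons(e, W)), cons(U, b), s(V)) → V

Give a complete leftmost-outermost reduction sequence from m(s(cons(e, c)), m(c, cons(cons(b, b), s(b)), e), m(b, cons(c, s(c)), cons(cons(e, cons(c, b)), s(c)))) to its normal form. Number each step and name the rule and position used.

1. m(s(cons(e, c)), m(c, cons(cons(b, b), s(b)), e), m(b, cons(c, s(c)), cons(cons(e, cons(c, b)), s(c))))  →  m(s(cons(e, c)), cons(e, b), m(b, cons(c, s(c)), cons(cons(e, cons(c, b)), s(c))))   [R4 at 2]
2. m(s(cons(e, c)), cons(e, b), m(b, cons(c, s(c)), cons(cons(e, cons(c, b)), s(c))))  →  m(s(cons(e, c)), cons(e, b), s(cons(c, b)))   [R2 at 3]
3. m(s(cons(e, c)), cons(e, b), s(cons(c, b)))  →  cons(c, b)   [R7 at ε]

cons(c, b)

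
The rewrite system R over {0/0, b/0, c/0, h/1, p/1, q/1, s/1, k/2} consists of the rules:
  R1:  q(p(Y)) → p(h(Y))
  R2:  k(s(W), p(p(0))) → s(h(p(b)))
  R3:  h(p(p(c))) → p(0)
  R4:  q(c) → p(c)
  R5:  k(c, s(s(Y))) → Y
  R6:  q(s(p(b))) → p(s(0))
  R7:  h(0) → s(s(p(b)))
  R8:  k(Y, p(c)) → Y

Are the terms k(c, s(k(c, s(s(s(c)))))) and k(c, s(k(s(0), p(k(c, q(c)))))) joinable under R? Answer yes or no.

no — NF(t₁) = c, NF(t₂) = 0

Reduce t₁ = k(c, s(k(c, s(s(s(c)))))):
1. k(c, s(k(c, s(s(s(c))))))  →  k(c, s(s(c)))   [R5 at 2.1]
2. k(c, s(s(c)))  →  c   [R5 at ε]

Reduce t₂ = k(c, s(k(s(0), p(k(c, q(c)))))):
1. k(c, s(k(s(0), p(k(c, q(c))))))  →  k(c, s(k(s(0), p(k(c, p(c))))))   [R4 at 2.1.2.1.2]
2. k(c, s(k(s(0), p(k(c, p(c))))))  →  k(c, s(k(s(0), p(c))))   [R8 at 2.1.2.1]
3. k(c, s(k(s(0), p(c))))  →  k(c, s(s(0)))   [R8 at 2.1]
4. k(c, s(s(0)))  →  0   [R5 at ε]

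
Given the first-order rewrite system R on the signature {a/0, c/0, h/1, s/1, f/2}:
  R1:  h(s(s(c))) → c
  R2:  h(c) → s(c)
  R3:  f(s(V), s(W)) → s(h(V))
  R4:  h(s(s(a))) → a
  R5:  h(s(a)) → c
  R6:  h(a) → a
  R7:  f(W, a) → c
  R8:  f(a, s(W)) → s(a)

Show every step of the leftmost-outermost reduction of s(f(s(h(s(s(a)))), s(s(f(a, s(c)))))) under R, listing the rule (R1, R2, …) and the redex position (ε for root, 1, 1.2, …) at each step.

1. s(f(s(h(s(s(a)))), s(s(f(a, s(c))))))  →  s(s(h(h(s(s(a))))))   [R3 at 1]
2. s(s(h(h(s(s(a))))))  →  s(s(h(a)))   [R4 at 1.1.1]
3. s(s(h(a)))  →  s(s(a))   [R6 at 1.1]

s(s(a))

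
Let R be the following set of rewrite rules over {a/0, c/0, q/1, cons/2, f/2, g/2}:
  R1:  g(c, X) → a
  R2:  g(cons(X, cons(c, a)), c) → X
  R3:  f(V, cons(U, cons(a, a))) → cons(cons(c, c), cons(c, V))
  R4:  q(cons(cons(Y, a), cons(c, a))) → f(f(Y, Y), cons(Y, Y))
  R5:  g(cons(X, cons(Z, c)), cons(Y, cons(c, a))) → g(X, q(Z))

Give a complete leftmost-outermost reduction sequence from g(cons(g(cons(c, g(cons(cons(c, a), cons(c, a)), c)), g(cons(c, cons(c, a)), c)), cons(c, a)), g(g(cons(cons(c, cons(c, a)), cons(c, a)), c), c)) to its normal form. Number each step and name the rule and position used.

c

1. g(cons(g(cons(c, g(cons(cons(c, a), cons(c, a)), c)), g(cons(c, cons(c, a)), c)), cons(c, a)), g(g(cons(cons(c, cons(c, a)), cons(c, a)), c), c))  →  g(cons(g(cons(c, cons(c, a)), g(cons(c, cons(c, a)), c)), cons(c, a)), g(g(cons(cons(c, cons(c, a)), cons(c, a)), c), c))   [R2 at 1.1.1.2]
2. g(cons(g(cons(c, cons(c, a)), g(cons(c, cons(c, a)), c)), cons(c, a)), g(g(cons(cons(c, cons(c, a)), cons(c, a)), c), c))  →  g(cons(g(cons(c, cons(c, a)), c), cons(c, a)), g(g(cons(cons(c, cons(c, a)), cons(c, a)), c), c))   [R2 at 1.1.2]
3. g(cons(g(cons(c, cons(c, a)), c), cons(c, a)), g(g(cons(cons(c, cons(c, a)), cons(c, a)), c), c))  →  g(cons(c, cons(c, a)), g(g(cons(cons(c, cons(c, a)), cons(c, a)), c), c))   [R2 at 1.1]
4. g(cons(c, cons(c, a)), g(g(cons(cons(c, cons(c, a)), cons(c, a)), c), c))  →  g(cons(c, cons(c, a)), g(cons(c, cons(c, a)), c))   [R2 at 2.1]
5. g(cons(c, cons(c, a)), g(cons(c, cons(c, a)), c))  →  g(cons(c, cons(c, a)), c)   [R2 at 2]
6. g(cons(c, cons(c, a)), c)  →  c   [R2 at ε]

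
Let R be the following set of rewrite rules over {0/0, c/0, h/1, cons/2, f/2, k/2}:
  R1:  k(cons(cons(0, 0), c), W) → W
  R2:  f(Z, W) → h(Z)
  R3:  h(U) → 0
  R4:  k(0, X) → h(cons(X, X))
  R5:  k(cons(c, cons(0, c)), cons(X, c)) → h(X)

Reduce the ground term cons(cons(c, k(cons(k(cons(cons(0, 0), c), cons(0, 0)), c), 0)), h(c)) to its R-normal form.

1. cons(cons(c, k(cons(k(cons(cons(0, 0), c), cons(0, 0)), c), 0)), h(c))  →  cons(cons(c, k(cons(cons(0, 0), c), 0)), h(c))   [R1 at 1.2.1.1]
2. cons(cons(c, k(cons(cons(0, 0), c), 0)), h(c))  →  cons(cons(c, 0), h(c))   [R1 at 1.2]
3. cons(cons(c, 0), h(c))  →  cons(cons(c, 0), 0)   [R3 at 2]

cons(cons(c, 0), 0)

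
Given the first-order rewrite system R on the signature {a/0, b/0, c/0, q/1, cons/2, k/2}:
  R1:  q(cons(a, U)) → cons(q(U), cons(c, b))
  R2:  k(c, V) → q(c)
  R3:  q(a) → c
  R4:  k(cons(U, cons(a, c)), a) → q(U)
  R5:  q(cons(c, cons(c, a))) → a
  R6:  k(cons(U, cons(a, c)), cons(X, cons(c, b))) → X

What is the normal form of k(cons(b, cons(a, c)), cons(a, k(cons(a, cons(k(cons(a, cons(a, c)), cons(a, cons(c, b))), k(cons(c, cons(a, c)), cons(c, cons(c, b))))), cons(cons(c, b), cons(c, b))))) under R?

1. k(cons(b, cons(a, c)), cons(a, k(cons(a, cons(k(cons(a, cons(a, c)), cons(a, cons(c, b))), k(cons(c, cons(a, c)), cons(c, cons(c, b))))), cons(cons(c, b), cons(c, b)))))  →  k(cons(b, cons(a, c)), cons(a, k(cons(a, cons(a, k(cons(c, cons(a, c)), cons(c, cons(c, b))))), cons(cons(c, b), cons(c, b)))))   [R6 at 2.2.1.2.1]
2. k(cons(b, cons(a, c)), cons(a, k(cons(a, cons(a, k(cons(c, cons(a, c)), cons(c, cons(c, b))))), cons(cons(c, b), cons(c, b)))))  →  k(cons(b, cons(a, c)), cons(a, k(cons(a, cons(a, c)), cons(cons(c, b), cons(c, b)))))   [R6 at 2.2.1.2.2]
3. k(cons(b, cons(a, c)), cons(a, k(cons(a, cons(a, c)), cons(cons(c, b), cons(c, b)))))  →  k(cons(b, cons(a, c)), cons(a, cons(c, b)))   [R6 at 2.2]
4. k(cons(b, cons(a, c)), cons(a, cons(c, b)))  →  a   [R6 at ε]

a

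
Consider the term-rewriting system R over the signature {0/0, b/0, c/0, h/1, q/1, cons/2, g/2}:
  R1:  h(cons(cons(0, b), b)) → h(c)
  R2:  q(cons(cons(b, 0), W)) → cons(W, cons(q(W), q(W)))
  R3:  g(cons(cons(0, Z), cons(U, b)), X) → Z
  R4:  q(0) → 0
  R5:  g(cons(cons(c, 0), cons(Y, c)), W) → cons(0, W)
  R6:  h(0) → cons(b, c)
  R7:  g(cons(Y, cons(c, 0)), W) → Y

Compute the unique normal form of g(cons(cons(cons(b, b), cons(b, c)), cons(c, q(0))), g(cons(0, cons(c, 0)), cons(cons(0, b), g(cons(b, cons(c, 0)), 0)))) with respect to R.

cons(cons(b, b), cons(b, c))

1. g(cons(cons(cons(b, b), cons(b, c)), cons(c, q(0))), g(cons(0, cons(c, 0)), cons(cons(0, b), g(cons(b, cons(c, 0)), 0))))  →  g(cons(cons(cons(b, b), cons(b, c)), cons(c, 0)), g(cons(0, cons(c, 0)), cons(cons(0, b), g(cons(b, cons(c, 0)), 0))))   [R4 at 1.2.2]
2. g(cons(cons(cons(b, b), cons(b, c)), cons(c, 0)), g(cons(0, cons(c, 0)), cons(cons(0, b), g(cons(b, cons(c, 0)), 0))))  →  cons(cons(b, b), cons(b, c))   [R7 at ε]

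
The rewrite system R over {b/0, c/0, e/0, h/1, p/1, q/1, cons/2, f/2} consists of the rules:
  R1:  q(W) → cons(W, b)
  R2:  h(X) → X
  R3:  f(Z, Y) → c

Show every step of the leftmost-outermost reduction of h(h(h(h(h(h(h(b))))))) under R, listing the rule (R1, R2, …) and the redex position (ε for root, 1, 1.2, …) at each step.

b

1. h(h(h(h(h(h(h(b)))))))  →  h(h(h(h(h(h(b))))))   [R2 at ε]
2. h(h(h(h(h(h(b))))))  →  h(h(h(h(h(b)))))   [R2 at ε]
3. h(h(h(h(h(b)))))  →  h(h(h(h(b))))   [R2 at ε]
4. h(h(h(h(b))))  →  h(h(h(b)))   [R2 at ε]
5. h(h(h(b)))  →  h(h(b))   [R2 at ε]
6. h(h(b))  →  h(b)   [R2 at ε]
7. h(b)  →  b   [R2 at ε]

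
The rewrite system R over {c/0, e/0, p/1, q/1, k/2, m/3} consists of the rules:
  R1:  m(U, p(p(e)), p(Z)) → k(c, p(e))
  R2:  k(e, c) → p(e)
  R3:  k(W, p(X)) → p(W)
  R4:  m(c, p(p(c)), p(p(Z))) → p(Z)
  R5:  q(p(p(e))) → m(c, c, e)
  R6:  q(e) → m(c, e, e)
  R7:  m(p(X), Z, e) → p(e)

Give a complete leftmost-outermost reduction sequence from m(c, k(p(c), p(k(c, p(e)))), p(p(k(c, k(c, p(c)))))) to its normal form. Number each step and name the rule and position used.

p(p(c))

1. m(c, k(p(c), p(k(c, p(e)))), p(p(k(c, k(c, p(c))))))  →  m(c, p(p(c)), p(p(k(c, k(c, p(c))))))   [R3 at 2]
2. m(c, p(p(c)), p(p(k(c, k(c, p(c))))))  →  p(k(c, k(c, p(c))))   [R4 at ε]
3. p(k(c, k(c, p(c))))  →  p(k(c, p(c)))   [R3 at 1.2]
4. p(k(c, p(c)))  →  p(p(c))   [R3 at 1]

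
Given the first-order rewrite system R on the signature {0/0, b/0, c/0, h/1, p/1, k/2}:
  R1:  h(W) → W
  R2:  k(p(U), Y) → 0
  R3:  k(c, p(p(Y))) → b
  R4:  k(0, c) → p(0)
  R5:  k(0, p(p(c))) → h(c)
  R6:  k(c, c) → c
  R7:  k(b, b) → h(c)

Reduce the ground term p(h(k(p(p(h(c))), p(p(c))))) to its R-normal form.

1. p(h(k(p(p(h(c))), p(p(c)))))  →  p(k(p(p(h(c))), p(p(c))))   [R1 at 1]
2. p(k(p(p(h(c))), p(p(c))))  →  p(0)   [R2 at 1]

p(0)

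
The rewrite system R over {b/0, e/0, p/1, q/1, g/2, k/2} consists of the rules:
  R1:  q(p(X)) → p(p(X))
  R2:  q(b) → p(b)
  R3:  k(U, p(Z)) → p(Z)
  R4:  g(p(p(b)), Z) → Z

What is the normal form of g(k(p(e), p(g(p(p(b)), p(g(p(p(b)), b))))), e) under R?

e

1. g(k(p(e), p(g(p(p(b)), p(g(p(p(b)), b))))), e)  →  g(p(g(p(p(b)), p(g(p(p(b)), b)))), e)   [R3 at 1]
2. g(p(g(p(p(b)), p(g(p(p(b)), b)))), e)  →  g(p(p(g(p(p(b)), b))), e)   [R4 at 1.1]
3. g(p(p(g(p(p(b)), b))), e)  →  g(p(p(b)), e)   [R4 at 1.1.1]
4. g(p(p(b)), e)  →  e   [R4 at ε]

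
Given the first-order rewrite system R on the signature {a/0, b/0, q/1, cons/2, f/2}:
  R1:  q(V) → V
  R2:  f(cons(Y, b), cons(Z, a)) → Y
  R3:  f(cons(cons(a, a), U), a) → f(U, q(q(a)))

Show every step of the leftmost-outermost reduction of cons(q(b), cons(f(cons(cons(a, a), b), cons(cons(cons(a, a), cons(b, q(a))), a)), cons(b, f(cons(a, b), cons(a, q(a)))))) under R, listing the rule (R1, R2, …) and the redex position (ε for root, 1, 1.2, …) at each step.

cons(b, cons(cons(a, a), cons(b, a)))

1. cons(q(b), cons(f(cons(cons(a, a), b), cons(cons(cons(a, a), cons(b, q(a))), a)), cons(b, f(cons(a, b), cons(a, q(a))))))  →  cons(b, cons(f(cons(cons(a, a), b), cons(cons(cons(a, a), cons(b, q(a))), a)), cons(b, f(cons(a, b), cons(a, q(a))))))   [R1 at 1]
2. cons(b, cons(f(cons(cons(a, a), b), cons(cons(cons(a, a), cons(b, q(a))), a)), cons(b, f(cons(a, b), cons(a, q(a))))))  →  cons(b, cons(cons(a, a), cons(b, f(cons(a, b), cons(a, q(a))))))   [R2 at 2.1]
3. cons(b, cons(cons(a, a), cons(b, f(cons(a, b), cons(a, q(a))))))  →  cons(b, cons(cons(a, a), cons(b, f(cons(a, b), cons(a, a)))))   [R1 at 2.2.2.2.2]
4. cons(b, cons(cons(a, a), cons(b, f(cons(a, b), cons(a, a)))))  →  cons(b, cons(cons(a, a), cons(b, a)))   [R2 at 2.2.2]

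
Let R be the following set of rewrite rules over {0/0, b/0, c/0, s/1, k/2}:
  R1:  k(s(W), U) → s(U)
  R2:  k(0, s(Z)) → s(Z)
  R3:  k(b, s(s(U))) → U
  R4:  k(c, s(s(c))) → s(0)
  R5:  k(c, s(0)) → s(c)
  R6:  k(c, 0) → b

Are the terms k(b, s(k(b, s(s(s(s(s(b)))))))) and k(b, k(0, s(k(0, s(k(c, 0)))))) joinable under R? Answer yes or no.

no — NF(t₁) = s(s(b)), NF(t₂) = b

Reduce t₁ = k(b, s(k(b, s(s(s(s(s(b)))))))):
1. k(b, s(k(b, s(s(s(s(s(b))))))))  →  k(b, s(s(s(s(b)))))   [R3 at 2.1]
2. k(b, s(s(s(s(b)))))  →  s(s(b))   [R3 at ε]

Reduce t₂ = k(b, k(0, s(k(0, s(k(c, 0)))))):
1. k(b, k(0, s(k(0, s(k(c, 0))))))  →  k(b, s(k(0, s(k(c, 0)))))   [R2 at 2]
2. k(b, s(k(0, s(k(c, 0)))))  →  k(b, s(s(k(c, 0))))   [R2 at 2.1]
3. k(b, s(s(k(c, 0))))  →  k(c, 0)   [R3 at ε]
4. k(c, 0)  →  b   [R6 at ε]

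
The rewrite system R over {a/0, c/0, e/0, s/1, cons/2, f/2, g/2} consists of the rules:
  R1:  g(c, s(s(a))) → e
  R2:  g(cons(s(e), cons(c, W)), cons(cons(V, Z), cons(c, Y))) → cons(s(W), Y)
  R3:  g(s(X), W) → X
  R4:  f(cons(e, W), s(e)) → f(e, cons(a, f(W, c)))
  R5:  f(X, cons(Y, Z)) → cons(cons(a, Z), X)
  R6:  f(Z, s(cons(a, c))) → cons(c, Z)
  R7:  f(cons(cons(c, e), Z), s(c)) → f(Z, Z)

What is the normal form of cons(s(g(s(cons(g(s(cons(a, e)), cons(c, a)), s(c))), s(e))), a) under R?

cons(s(cons(cons(a, e), s(c))), a)

1. cons(s(g(s(cons(g(s(cons(a, e)), cons(c, a)), s(c))), s(e))), a)  →  cons(s(cons(g(s(cons(a, e)), cons(c, a)), s(c))), a)   [R3 at 1.1]
2. cons(s(cons(g(s(cons(a, e)), cons(c, a)), s(c))), a)  →  cons(s(cons(cons(a, e), s(c))), a)   [R3 at 1.1.1]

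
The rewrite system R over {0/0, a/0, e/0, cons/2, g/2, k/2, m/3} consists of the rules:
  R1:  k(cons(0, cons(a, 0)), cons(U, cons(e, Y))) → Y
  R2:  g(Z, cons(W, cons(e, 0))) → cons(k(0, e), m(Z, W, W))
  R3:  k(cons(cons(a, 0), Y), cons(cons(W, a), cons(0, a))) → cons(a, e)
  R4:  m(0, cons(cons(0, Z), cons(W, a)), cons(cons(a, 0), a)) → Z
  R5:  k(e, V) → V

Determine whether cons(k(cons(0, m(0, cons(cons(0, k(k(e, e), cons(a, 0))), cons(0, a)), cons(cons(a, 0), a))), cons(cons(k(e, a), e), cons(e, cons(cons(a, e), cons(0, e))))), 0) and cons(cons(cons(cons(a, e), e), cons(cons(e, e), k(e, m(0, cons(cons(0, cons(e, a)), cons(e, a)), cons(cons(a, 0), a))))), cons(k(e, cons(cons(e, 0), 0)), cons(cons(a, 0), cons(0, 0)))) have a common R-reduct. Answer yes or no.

no — NF(t₁) = cons(cons(cons(a, e), cons(0, e)), 0), NF(t₂) = cons(cons(cons(cons(a, e), e), cons(cons(e, e), cons(e, a))), cons(cons(cons(e, 0), 0), cons(cons(a, 0), cons(0, 0))))

Reduce t₁ = cons(k(cons(0, m(0, cons(cons(0, k(k(e, e), cons(a, 0))), cons(0, a)), cons(cons(a, 0), a))), cons(cons(k(e, a), e), cons(e, cons(cons(a, e), cons(0, e))))), 0):
1. cons(k(cons(0, m(0, cons(cons(0, k(k(e, e), cons(a, 0))), cons(0, a)), cons(cons(a, 0), a))), cons(cons(k(e, a), e), cons(e, cons(cons(a, e), cons(0, e))))), 0)  →  cons(k(cons(0, k(k(e, e), cons(a, 0))), cons(cons(k(e, a), e), cons(e, cons(cons(a, e), cons(0, e))))), 0)   [R4 at 1.1.2]
2. cons(k(cons(0, k(k(e, e), cons(a, 0))), cons(cons(k(e, a), e), cons(e, cons(cons(a, e), cons(0, e))))), 0)  →  cons(k(cons(0, k(e, cons(a, 0))), cons(cons(k(e, a), e), cons(e, cons(cons(a, e), cons(0, e))))), 0)   [R5 at 1.1.2.1]
3. cons(k(cons(0, k(e, cons(a, 0))), cons(cons(k(e, a), e), cons(e, cons(cons(a, e), cons(0, e))))), 0)  →  cons(k(cons(0, cons(a, 0)), cons(cons(k(e, a), e), cons(e, cons(cons(a, e), cons(0, e))))), 0)   [R5 at 1.1.2]
4. cons(k(cons(0, cons(a, 0)), cons(cons(k(e, a), e), cons(e, cons(cons(a, e), cons(0, e))))), 0)  →  cons(cons(cons(a, e), cons(0, e)), 0)   [R1 at 1]

Reduce t₂ = cons(cons(cons(cons(a, e), e), cons(cons(e, e), k(e, m(0, cons(cons(0, cons(e, a)), cons(e, a)), cons(cons(a, 0), a))))), cons(k(e, cons(cons(e, 0), 0)), cons(cons(a, 0), cons(0, 0)))):
1. cons(cons(cons(cons(a, e), e), cons(cons(e, e), k(e, m(0, cons(cons(0, cons(e, a)), cons(e, a)), cons(cons(a, 0), a))))), cons(k(e, cons(cons(e, 0), 0)), cons(cons(a, 0), cons(0, 0))))  →  cons(cons(cons(cons(a, e), e), cons(cons(e, e), m(0, cons(cons(0, cons(e, a)), cons(e, a)), cons(cons(a, 0), a)))), cons(k(e, cons(cons(e, 0), 0)), cons(cons(a, 0), cons(0, 0))))   [R5 at 1.2.2]
2. cons(cons(cons(cons(a, e), e), cons(cons(e, e), m(0, cons(cons(0, cons(e, a)), cons(e, a)), cons(cons(a, 0), a)))), cons(k(e, cons(cons(e, 0), 0)), cons(cons(a, 0), cons(0, 0))))  →  cons(cons(cons(cons(a, e), e), cons(cons(e, e), cons(e, a))), cons(k(e, cons(cons(e, 0), 0)), cons(cons(a, 0), cons(0, 0))))   [R4 at 1.2.2]
3. cons(cons(cons(cons(a, e), e), cons(cons(e, e), cons(e, a))), cons(k(e, cons(cons(e, 0), 0)), cons(cons(a, 0), cons(0, 0))))  →  cons(cons(cons(cons(a, e), e), cons(cons(e, e), cons(e, a))), cons(cons(cons(e, 0), 0), cons(cons(a, 0), cons(0, 0))))   [R5 at 2.1]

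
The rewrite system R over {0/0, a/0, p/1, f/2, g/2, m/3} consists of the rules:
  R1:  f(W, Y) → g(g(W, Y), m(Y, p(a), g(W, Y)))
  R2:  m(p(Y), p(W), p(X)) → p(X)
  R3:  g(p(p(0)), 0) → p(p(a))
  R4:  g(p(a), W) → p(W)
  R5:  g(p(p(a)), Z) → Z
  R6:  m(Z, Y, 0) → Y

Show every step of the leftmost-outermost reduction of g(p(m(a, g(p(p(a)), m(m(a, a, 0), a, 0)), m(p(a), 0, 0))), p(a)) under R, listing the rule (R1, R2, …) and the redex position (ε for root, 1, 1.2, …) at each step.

p(p(a))

1. g(p(m(a, g(p(p(a)), m(m(a, a, 0), a, 0)), m(p(a), 0, 0))), p(a))  →  g(p(m(a, m(m(a, a, 0), a, 0), m(p(a), 0, 0))), p(a))   [R5 at 1.1.2]
2. g(p(m(a, m(m(a, a, 0), a, 0), m(p(a), 0, 0))), p(a))  →  g(p(m(a, a, m(p(a), 0, 0))), p(a))   [R6 at 1.1.2]
3. g(p(m(a, a, m(p(a), 0, 0))), p(a))  →  g(p(m(a, a, 0)), p(a))   [R6 at 1.1.3]
4. g(p(m(a, a, 0)), p(a))  →  g(p(a), p(a))   [R6 at 1.1]
5. g(p(a), p(a))  →  p(p(a))   [R4 at ε]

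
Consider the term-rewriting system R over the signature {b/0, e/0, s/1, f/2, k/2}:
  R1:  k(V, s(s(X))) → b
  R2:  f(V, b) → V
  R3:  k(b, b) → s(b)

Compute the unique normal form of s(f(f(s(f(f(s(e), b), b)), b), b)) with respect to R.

s(s(s(e)))

1. s(f(f(s(f(f(s(e), b), b)), b), b))  →  s(f(s(f(f(s(e), b), b)), b))   [R2 at 1]
2. s(f(s(f(f(s(e), b), b)), b))  →  s(s(f(f(s(e), b), b)))   [R2 at 1]
3. s(s(f(f(s(e), b), b)))  →  s(s(f(s(e), b)))   [R2 at 1.1]
4. s(s(f(s(e), b)))  →  s(s(s(e)))   [R2 at 1.1]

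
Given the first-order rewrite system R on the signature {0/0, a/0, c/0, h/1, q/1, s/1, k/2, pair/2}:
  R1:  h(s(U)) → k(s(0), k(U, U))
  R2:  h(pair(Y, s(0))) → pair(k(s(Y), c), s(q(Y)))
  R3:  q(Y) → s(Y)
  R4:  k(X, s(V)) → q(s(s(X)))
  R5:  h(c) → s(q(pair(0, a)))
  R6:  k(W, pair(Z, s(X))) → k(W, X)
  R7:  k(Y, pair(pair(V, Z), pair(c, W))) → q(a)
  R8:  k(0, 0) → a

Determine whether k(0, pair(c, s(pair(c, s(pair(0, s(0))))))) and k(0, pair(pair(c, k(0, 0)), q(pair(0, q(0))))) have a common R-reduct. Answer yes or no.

Reduce t₁ = k(0, pair(c, s(pair(c, s(pair(0, s(0))))))):
1. k(0, pair(c, s(pair(c, s(pair(0, s(0)))))))  →  k(0, pair(c, s(pair(0, s(0)))))   [R6 at ε]
2. k(0, pair(c, s(pair(0, s(0)))))  →  k(0, pair(0, s(0)))   [R6 at ε]
3. k(0, pair(0, s(0)))  →  k(0, 0)   [R6 at ε]
4. k(0, 0)  →  a   [R8 at ε]

Reduce t₂ = k(0, pair(pair(c, k(0, 0)), q(pair(0, q(0))))):
1. k(0, pair(pair(c, k(0, 0)), q(pair(0, q(0)))))  →  k(0, pair(pair(c, a), q(pair(0, q(0)))))   [R8 at 2.1.2]
2. k(0, pair(pair(c, a), q(pair(0, q(0)))))  →  k(0, pair(pair(c, a), s(pair(0, q(0)))))   [R3 at 2.2]
3. k(0, pair(pair(c, a), s(pair(0, q(0)))))  →  k(0, pair(0, q(0)))   [R6 at ε]
4. k(0, pair(0, q(0)))  →  k(0, pair(0, s(0)))   [R3 at 2.2]
5. k(0, pair(0, s(0)))  →  k(0, 0)   [R6 at ε]
6. k(0, 0)  →  a   [R8 at ε]

yes — NF(t₁) = a, NF(t₂) = a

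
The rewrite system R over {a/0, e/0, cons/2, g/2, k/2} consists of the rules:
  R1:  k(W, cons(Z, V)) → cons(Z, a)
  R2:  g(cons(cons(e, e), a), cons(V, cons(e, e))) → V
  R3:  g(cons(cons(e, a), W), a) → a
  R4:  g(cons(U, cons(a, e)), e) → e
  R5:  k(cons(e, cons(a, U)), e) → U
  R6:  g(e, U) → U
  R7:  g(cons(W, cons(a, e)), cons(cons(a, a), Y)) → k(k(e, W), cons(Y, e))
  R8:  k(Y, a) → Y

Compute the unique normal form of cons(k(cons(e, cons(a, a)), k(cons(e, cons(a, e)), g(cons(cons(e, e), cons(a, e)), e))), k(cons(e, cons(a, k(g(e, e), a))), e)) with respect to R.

1. cons(k(cons(e, cons(a, a)), k(cons(e, cons(a, e)), g(cons(cons(e, e), cons(a, e)), e))), k(cons(e, cons(a, k(g(e, e), a))), e))  →  cons(k(cons(e, cons(a, a)), k(cons(e, cons(a, e)), e)), k(cons(e, cons(a, k(g(e, e), a))), e))   [R4 at 1.2.2]
2. cons(k(cons(e, cons(a, a)), k(cons(e, cons(a, e)), e)), k(cons(e, cons(a, k(g(e, e), a))), e))  →  cons(k(cons(e, cons(a, a)), e), k(cons(e, cons(a, k(g(e, e), a))), e))   [R5 at 1.2]
3. cons(k(cons(e, cons(a, a)), e), k(cons(e, cons(a, k(g(e, e), a))), e))  →  cons(a, k(cons(e, cons(a, k(g(e, e), a))), e))   [R5 at 1]
4. cons(a, k(cons(e, cons(a, k(g(e, e), a))), e))  →  cons(a, k(g(e, e), a))   [R5 at 2]
5. cons(a, k(g(e, e), a))  →  cons(a, g(e, e))   [R8 at 2]
6. cons(a, g(e, e))  →  cons(a, e)   [R6 at 2]

cons(a, e)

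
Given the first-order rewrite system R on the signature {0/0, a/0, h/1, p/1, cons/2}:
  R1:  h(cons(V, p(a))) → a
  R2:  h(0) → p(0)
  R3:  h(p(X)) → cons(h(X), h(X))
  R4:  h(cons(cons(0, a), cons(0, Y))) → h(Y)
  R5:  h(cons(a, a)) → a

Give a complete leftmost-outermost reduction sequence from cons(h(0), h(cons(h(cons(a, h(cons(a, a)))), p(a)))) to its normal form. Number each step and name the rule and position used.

1. cons(h(0), h(cons(h(cons(a, h(cons(a, a)))), p(a))))  →  cons(p(0), h(cons(h(cons(a, h(cons(a, a)))), p(a))))   [R2 at 1]
2. cons(p(0), h(cons(h(cons(a, h(cons(a, a)))), p(a))))  →  cons(p(0), a)   [R1 at 2]

cons(p(0), a)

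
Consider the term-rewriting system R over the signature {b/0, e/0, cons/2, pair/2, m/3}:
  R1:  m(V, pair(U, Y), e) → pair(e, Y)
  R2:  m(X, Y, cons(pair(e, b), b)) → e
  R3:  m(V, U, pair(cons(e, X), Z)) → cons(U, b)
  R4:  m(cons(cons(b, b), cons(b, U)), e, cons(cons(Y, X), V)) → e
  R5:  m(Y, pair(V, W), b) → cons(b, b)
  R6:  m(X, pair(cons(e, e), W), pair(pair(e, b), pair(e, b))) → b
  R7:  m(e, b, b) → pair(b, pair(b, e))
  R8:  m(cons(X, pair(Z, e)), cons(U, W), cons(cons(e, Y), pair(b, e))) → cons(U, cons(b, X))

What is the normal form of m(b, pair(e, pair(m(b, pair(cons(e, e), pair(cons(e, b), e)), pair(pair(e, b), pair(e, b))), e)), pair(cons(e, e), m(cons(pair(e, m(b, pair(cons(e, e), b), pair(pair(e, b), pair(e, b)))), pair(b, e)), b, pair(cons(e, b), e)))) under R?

1. m(b, pair(e, pair(m(b, pair(cons(e, e), pair(cons(e, b), e)), pair(pair(e, b), pair(e, b))), e)), pair(cons(e, e), m(cons(pair(e, m(b, pair(cons(e, e), b), pair(pair(e, b), pair(e, b)))), pair(b, e)), b, pair(cons(e, b), e))))  →  cons(pair(e, pair(m(b, pair(cons(e, e), pair(cons(e, b), e)), pair(pair(e, b), pair(e, b))), e)), b)   [R3 at ε]
2. cons(pair(e, pair(m(b, pair(cons(e, e), pair(cons(e, b), e)), pair(pair(e, b), pair(e, b))), e)), b)  →  cons(pair(e, pair(b, e)), b)   [R6 at 1.2.1]

cons(pair(e, pair(b, e)), b)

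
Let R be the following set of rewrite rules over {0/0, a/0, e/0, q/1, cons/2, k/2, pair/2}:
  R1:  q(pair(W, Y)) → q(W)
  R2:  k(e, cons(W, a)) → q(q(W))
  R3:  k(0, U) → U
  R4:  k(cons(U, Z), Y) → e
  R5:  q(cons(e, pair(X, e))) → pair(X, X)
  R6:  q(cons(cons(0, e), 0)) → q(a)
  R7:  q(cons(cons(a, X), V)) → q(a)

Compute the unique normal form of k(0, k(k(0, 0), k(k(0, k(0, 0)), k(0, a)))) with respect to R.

a

1. k(0, k(k(0, 0), k(k(0, k(0, 0)), k(0, a))))  →  k(k(0, 0), k(k(0, k(0, 0)), k(0, a)))   [R3 at ε]
2. k(k(0, 0), k(k(0, k(0, 0)), k(0, a)))  →  k(0, k(k(0, k(0, 0)), k(0, a)))   [R3 at 1]
3. k(0, k(k(0, k(0, 0)), k(0, a)))  →  k(k(0, k(0, 0)), k(0, a))   [R3 at ε]
4. k(k(0, k(0, 0)), k(0, a))  →  k(k(0, 0), k(0, a))   [R3 at 1]
5. k(k(0, 0), k(0, a))  →  k(0, k(0, a))   [R3 at 1]
6. k(0, k(0, a))  →  k(0, a)   [R3 at ε]
7. k(0, a)  →  a   [R3 at ε]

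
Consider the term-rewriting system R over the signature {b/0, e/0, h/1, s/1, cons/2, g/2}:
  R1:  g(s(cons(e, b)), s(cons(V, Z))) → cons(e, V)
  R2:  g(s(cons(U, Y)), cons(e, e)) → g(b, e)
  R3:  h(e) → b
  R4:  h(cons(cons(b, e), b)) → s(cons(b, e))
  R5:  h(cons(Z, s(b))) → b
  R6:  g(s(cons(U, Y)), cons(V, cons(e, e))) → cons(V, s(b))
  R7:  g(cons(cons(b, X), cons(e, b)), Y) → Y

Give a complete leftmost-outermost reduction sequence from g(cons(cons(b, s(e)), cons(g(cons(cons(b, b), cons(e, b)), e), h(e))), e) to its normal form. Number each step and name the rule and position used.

e

1. g(cons(cons(b, s(e)), cons(g(cons(cons(b, b), cons(e, b)), e), h(e))), e)  →  g(cons(cons(b, s(e)), cons(e, h(e))), e)   [R7 at 1.2.1]
2. g(cons(cons(b, s(e)), cons(e, h(e))), e)  →  g(cons(cons(b, s(e)), cons(e, b)), e)   [R3 at 1.2.2]
3. g(cons(cons(b, s(e)), cons(e, b)), e)  →  e   [R7 at ε]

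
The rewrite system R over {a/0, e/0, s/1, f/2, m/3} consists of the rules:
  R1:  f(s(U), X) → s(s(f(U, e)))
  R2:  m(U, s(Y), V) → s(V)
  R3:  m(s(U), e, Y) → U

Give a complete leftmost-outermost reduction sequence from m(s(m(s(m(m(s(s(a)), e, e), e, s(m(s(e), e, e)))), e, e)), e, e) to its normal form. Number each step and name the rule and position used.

a

1. m(s(m(s(m(m(s(s(a)), e, e), e, s(m(s(e), e, e)))), e, e)), e, e)  →  m(s(m(m(s(s(a)), e, e), e, s(m(s(e), e, e)))), e, e)   [R3 at ε]
2. m(s(m(m(s(s(a)), e, e), e, s(m(s(e), e, e)))), e, e)  →  m(m(s(s(a)), e, e), e, s(m(s(e), e, e)))   [R3 at ε]
3. m(m(s(s(a)), e, e), e, s(m(s(e), e, e)))  →  m(s(a), e, s(m(s(e), e, e)))   [R3 at 1]
4. m(s(a), e, s(m(s(e), e, e)))  →  a   [R3 at ε]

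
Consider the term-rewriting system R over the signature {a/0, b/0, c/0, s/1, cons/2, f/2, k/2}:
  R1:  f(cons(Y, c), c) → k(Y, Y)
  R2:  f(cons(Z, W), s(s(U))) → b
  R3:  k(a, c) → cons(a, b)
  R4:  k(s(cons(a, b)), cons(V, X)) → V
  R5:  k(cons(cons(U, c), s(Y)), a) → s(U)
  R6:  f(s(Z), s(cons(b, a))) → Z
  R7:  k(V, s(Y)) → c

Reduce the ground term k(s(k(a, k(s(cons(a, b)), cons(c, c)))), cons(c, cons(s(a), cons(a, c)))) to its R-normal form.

1. k(s(k(a, k(s(cons(a, b)), cons(c, c)))), cons(c, cons(s(a), cons(a, c))))  →  k(s(k(a, c)), cons(c, cons(s(a), cons(a, c))))   [R4 at 1.1.2]
2. k(s(k(a, c)), cons(c, cons(s(a), cons(a, c))))  →  k(s(cons(a, b)), cons(c, cons(s(a), cons(a, c))))   [R3 at 1.1]
3. k(s(cons(a, b)), cons(c, cons(s(a), cons(a, c))))  →  c   [R4 at ε]

c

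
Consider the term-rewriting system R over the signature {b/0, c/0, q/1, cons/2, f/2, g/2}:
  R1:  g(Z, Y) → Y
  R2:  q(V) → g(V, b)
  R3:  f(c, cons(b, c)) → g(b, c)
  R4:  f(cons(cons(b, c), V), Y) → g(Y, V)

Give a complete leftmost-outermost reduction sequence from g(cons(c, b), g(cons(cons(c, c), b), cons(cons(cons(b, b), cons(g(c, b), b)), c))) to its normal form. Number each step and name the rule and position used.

cons(cons(cons(b, b), cons(b, b)), c)

1. g(cons(c, b), g(cons(cons(c, c), b), cons(cons(cons(b, b), cons(g(c, b), b)), c)))  →  g(cons(cons(c, c), b), cons(cons(cons(b, b), cons(g(c, b), b)), c))   [R1 at ε]
2. g(cons(cons(c, c), b), cons(cons(cons(b, b), cons(g(c, b), b)), c))  →  cons(cons(cons(b, b), cons(g(c, b), b)), c)   [R1 at ε]
3. cons(cons(cons(b, b), cons(g(c, b), b)), c)  →  cons(cons(cons(b, b), cons(b, b)), c)   [R1 at 1.2.1]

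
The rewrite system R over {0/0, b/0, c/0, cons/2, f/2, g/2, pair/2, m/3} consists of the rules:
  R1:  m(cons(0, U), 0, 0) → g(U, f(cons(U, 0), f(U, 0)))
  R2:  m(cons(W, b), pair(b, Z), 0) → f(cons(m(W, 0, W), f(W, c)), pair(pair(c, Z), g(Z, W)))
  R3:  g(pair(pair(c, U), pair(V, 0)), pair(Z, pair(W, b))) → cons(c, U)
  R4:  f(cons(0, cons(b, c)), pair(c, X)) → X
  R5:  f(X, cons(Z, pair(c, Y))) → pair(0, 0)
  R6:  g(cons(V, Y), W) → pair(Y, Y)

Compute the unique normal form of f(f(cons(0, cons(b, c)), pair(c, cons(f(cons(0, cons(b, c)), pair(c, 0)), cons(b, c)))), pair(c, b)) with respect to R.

b

1. f(f(cons(0, cons(b, c)), pair(c, cons(f(cons(0, cons(b, c)), pair(c, 0)), cons(b, c)))), pair(c, b))  →  f(cons(f(cons(0, cons(b, c)), pair(c, 0)), cons(b, c)), pair(c, b))   [R4 at 1]
2. f(cons(f(cons(0, cons(b, c)), pair(c, 0)), cons(b, c)), pair(c, b))  →  f(cons(0, cons(b, c)), pair(c, b))   [R4 at 1.1]
3. f(cons(0, cons(b, c)), pair(c, b))  →  b   [R4 at ε]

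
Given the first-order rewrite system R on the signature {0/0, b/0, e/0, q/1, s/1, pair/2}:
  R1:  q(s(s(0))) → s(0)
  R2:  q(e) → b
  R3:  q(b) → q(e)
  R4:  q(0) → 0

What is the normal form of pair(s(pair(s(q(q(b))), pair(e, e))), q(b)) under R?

pair(s(pair(s(b), pair(e, e))), b)

1. pair(s(pair(s(q(q(b))), pair(e, e))), q(b))  →  pair(s(pair(s(q(q(e))), pair(e, e))), q(b))   [R3 at 1.1.1.1.1]
2. pair(s(pair(s(q(q(e))), pair(e, e))), q(b))  →  pair(s(pair(s(q(b)), pair(e, e))), q(b))   [R2 at 1.1.1.1.1]
3. pair(s(pair(s(q(b)), pair(e, e))), q(b))  →  pair(s(pair(s(q(e)), pair(e, e))), q(b))   [R3 at 1.1.1.1]
4. pair(s(pair(s(q(e)), pair(e, e))), q(b))  →  pair(s(pair(s(b), pair(e, e))), q(b))   [R2 at 1.1.1.1]
5. pair(s(pair(s(b), pair(e, e))), q(b))  →  pair(s(pair(s(b), pair(e, e))), q(e))   [R3 at 2]
6. pair(s(pair(s(b), pair(e, e))), q(e))  →  pair(s(pair(s(b), pair(e, e))), b)   [R2 at 2]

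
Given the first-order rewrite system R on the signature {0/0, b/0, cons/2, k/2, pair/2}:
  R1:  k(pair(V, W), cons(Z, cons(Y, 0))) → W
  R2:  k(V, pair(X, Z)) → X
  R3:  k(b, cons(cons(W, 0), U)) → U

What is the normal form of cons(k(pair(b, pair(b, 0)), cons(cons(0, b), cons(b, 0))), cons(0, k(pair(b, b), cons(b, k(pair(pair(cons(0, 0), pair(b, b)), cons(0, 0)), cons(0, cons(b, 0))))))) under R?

cons(pair(b, 0), cons(0, b))

1. cons(k(pair(b, pair(b, 0)), cons(cons(0, b), cons(b, 0))), cons(0, k(pair(b, b), cons(b, k(pair(pair(cons(0, 0), pair(b, b)), cons(0, 0)), cons(0, cons(b, 0)))))))  →  cons(pair(b, 0), cons(0, k(pair(b, b), cons(b, k(pair(pair(cons(0, 0), pair(b, b)), cons(0, 0)), cons(0, cons(b, 0)))))))   [R1 at 1]
2. cons(pair(b, 0), cons(0, k(pair(b, b), cons(b, k(pair(pair(cons(0, 0), pair(b, b)), cons(0, 0)), cons(0, cons(b, 0)))))))  →  cons(pair(b, 0), cons(0, k(pair(b, b), cons(b, cons(0, 0)))))   [R1 at 2.2.2.2]
3. cons(pair(b, 0), cons(0, k(pair(b, b), cons(b, cons(0, 0)))))  →  cons(pair(b, 0), cons(0, b))   [R1 at 2.2]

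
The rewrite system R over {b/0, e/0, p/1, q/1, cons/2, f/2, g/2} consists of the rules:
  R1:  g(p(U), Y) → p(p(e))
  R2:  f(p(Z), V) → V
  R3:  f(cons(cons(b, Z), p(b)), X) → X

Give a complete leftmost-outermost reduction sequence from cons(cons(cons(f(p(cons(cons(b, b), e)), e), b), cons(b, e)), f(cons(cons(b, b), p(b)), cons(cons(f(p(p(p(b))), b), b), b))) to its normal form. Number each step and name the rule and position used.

1. cons(cons(cons(f(p(cons(cons(b, b), e)), e), b), cons(b, e)), f(cons(cons(b, b), p(b)), cons(cons(f(p(p(p(b))), b), b), b)))  →  cons(cons(cons(e, b), cons(b, e)), f(cons(cons(b, b), p(b)), cons(cons(f(p(p(p(b))), b), b), b)))   [R2 at 1.1.1]
2. cons(cons(cons(e, b), cons(b, e)), f(cons(cons(b, b), p(b)), cons(cons(f(p(p(p(b))), b), b), b)))  →  cons(cons(cons(e, b), cons(b, e)), cons(cons(f(p(p(p(b))), b), b), b))   [R3 at 2]
3. cons(cons(cons(e, b), cons(b, e)), cons(cons(f(p(p(p(b))), b), b), b))  →  cons(cons(cons(e, b), cons(b, e)), cons(cons(b, b), b))   [R2 at 2.1.1]

cons(cons(cons(e, b), cons(b, e)), cons(cons(b, b), b))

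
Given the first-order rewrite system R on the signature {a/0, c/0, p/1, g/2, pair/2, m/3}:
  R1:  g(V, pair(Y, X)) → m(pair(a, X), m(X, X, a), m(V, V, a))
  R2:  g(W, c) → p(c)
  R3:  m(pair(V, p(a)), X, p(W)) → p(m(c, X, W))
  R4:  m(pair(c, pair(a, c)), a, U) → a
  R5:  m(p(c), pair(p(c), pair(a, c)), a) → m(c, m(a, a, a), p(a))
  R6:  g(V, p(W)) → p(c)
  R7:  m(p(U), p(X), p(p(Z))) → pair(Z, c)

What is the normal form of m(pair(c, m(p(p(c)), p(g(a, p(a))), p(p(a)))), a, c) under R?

1. m(pair(c, m(p(p(c)), p(g(a, p(a))), p(p(a)))), a, c)  →  m(pair(c, pair(a, c)), a, c)   [R7 at 1.2]
2. m(pair(c, pair(a, c)), a, c)  →  a   [R4 at ε]

a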